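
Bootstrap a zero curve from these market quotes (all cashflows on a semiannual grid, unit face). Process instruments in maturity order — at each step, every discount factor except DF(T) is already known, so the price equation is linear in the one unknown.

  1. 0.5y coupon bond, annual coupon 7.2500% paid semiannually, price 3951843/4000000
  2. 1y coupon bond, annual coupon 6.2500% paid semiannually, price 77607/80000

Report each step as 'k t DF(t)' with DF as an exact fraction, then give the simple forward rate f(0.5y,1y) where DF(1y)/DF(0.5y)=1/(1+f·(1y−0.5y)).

1 1/2 4767/5000
2 1 4559/5000
f(0.5y,1y) = ((4767/5000)/(4559/5000) − 1)/(1/2) = 416/4559 ≈ 9.1248%

step 1 [0.5y] bond c/2=29/800: DF=(3951843/4000000 − 29/800·(0))/(1+29/800) = 4767/5000 ≈ 0.953400
step 2 [1y] bond c/2=1/32: DF=(77607/80000 − 1/32·(0.953400))/(1+1/32) = 4559/5000 ≈ 0.911800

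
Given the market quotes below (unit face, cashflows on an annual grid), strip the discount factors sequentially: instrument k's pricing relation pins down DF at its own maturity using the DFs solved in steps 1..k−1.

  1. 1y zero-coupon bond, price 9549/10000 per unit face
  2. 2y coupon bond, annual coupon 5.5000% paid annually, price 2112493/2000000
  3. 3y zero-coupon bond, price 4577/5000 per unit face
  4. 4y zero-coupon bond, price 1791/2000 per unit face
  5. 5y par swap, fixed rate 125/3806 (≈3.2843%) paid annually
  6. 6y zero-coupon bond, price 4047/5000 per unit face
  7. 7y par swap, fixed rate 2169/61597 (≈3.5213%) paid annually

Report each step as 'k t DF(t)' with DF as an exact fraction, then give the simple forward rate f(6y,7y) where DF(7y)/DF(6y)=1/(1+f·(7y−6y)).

step 1 [1y] zero: DF = P = 9549/10000 ≈ 0.954900
step 2 [2y] bond c/1=11/200: DF=(2112493/2000000 − 11/200·(0.954900))/(1+11/200) = 4757/5000 ≈ 0.951400
step 3 [3y] zero: DF = P = 4577/5000 ≈ 0.915400
step 4 [4y] zero: DF = P = 1791/2000 ≈ 0.895500
step 5 [5y] swap r/1=125/3806: DF=(1 − 125/3806·(0.954900+0.951400+0.915400+0.895500))/(1+125/3806) = 17/20 ≈ 0.850000
step 6 [6y] zero: DF = P = 4047/5000 ≈ 0.809400
step 7 [7y] swap r/1=2169/61597: DF=(1 − 2169/61597·(0.954900+0.951400+0.915400+0.895500+0.850000+0.809400))/(1+2169/61597) = 7831/10000 ≈ 0.783100

1 1 9549/10000
2 2 4757/5000
3 3 4577/5000
4 4 1791/2000
5 5 17/20
6 6 4047/5000
7 7 7831/10000
f(6y,7y) = ((4047/5000)/(7831/10000) − 1)/(1) = 263/7831 ≈ 3.3584%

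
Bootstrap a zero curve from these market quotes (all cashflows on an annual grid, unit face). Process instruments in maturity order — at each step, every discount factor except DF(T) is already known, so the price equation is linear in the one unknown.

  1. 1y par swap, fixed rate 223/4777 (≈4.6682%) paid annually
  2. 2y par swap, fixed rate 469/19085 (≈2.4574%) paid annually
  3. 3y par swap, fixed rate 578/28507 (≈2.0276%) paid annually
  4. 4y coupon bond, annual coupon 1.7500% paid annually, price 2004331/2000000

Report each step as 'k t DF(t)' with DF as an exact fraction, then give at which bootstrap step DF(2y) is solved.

1 1 4777/5000
2 2 9531/10000
3 3 4711/5000
4 4 9359/10000
DF(2y) is solved at step 2

step 1 [1y] swap r/1=223/4777: DF=(1 − 223/4777·(0))/(1+223/4777) = 4777/5000 ≈ 0.955400
step 2 [2y] swap r/1=469/19085: DF=(1 − 469/19085·(0.955400))/(1+469/19085) = 9531/10000 ≈ 0.953100
step 3 [3y] swap r/1=578/28507: DF=(1 − 578/28507·(0.955400+0.953100))/(1+578/28507) = 4711/5000 ≈ 0.942200
step 4 [4y] bond c/1=7/400: DF=(2004331/2000000 − 7/400·(0.955400+0.953100+0.942200))/(1+7/400) = 9359/10000 ≈ 0.935900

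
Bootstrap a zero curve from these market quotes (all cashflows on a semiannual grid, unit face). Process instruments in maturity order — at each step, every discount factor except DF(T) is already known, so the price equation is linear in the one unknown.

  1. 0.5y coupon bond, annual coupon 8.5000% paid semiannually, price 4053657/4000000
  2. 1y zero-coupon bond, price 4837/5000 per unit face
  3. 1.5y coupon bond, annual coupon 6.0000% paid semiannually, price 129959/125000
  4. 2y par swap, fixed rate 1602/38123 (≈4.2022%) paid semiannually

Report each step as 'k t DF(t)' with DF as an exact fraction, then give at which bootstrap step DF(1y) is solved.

step 1 [0.5y] bond c/2=17/400: DF=(4053657/4000000 − 17/400·(0))/(1+17/400) = 9721/10000 ≈ 0.972100
step 2 [1y] zero: DF = P = 4837/5000 ≈ 0.967400
step 3 [1.5y] bond c/2=3/100: DF=(129959/125000 − 3/100·(0.972100+0.967400))/(1+3/100) = 9529/10000 ≈ 0.952900
step 4 [2y] swap r/2=801/38123: DF=(1 − 801/38123·(0.972100+0.967400+0.952900))/(1+801/38123) = 9199/10000 ≈ 0.919900

1 1/2 9721/10000
2 1 4837/5000
3 3/2 9529/10000
4 2 9199/10000
DF(1y) is solved at step 2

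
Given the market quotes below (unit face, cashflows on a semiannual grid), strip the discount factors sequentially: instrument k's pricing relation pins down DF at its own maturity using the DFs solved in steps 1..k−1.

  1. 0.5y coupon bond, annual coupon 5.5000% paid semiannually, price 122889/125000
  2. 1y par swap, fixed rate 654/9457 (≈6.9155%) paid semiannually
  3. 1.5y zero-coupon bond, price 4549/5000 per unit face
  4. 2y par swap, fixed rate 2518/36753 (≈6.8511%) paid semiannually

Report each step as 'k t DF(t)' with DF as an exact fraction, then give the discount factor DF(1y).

step 1 [0.5y] bond c/2=11/400: DF=(122889/125000 − 11/400·(0))/(1+11/400) = 598/625 ≈ 0.956800
step 2 [1y] swap r/2=327/9457: DF=(1 − 327/9457·(0.956800))/(1+327/9457) = 4673/5000 ≈ 0.934600
step 3 [1.5y] zero: DF = P = 4549/5000 ≈ 0.909800
step 4 [2y] swap r/2=1259/36753: DF=(1 − 1259/36753·(0.956800+0.934600+0.909800))/(1+1259/36753) = 8741/10000 ≈ 0.874100

1 1/2 598/625
2 1 4673/5000
3 3/2 4549/5000
4 2 8741/10000
DF(1y) = 4673/5000 ≈ 0.934600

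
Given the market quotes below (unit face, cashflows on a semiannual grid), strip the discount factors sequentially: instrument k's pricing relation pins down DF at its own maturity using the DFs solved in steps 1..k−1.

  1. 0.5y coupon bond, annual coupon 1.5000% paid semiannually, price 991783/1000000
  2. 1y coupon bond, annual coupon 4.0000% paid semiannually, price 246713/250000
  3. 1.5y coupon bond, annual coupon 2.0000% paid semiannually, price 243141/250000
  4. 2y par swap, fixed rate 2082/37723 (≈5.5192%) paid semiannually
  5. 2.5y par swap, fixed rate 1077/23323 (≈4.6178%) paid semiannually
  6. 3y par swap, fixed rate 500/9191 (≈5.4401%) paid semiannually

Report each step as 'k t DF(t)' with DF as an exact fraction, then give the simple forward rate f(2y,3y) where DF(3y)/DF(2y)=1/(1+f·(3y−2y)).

step 1 [0.5y] bond c/2=3/400: DF=(991783/1000000 − 3/400·(0))/(1+3/400) = 2461/2500 ≈ 0.984400
step 2 [1y] bond c/2=1/50: DF=(246713/250000 − 1/50·(0.984400))/(1+1/50) = 4741/5000 ≈ 0.948200
step 3 [1.5y] bond c/2=1/100: DF=(243141/250000 − 1/100·(0.984400+0.948200))/(1+1/100) = 4719/5000 ≈ 0.943800
step 4 [2y] swap r/2=1041/37723: DF=(1 − 1041/37723·(0.984400+0.948200+0.943800))/(1+1041/37723) = 8959/10000 ≈ 0.895900
step 5 [2.5y] swap r/2=1077/46646: DF=(1 − 1077/46646·(0.984400+0.948200+0.943800+0.895900))/(1+1077/46646) = 8923/10000 ≈ 0.892300
step 6 [3y] swap r/2=250/9191: DF=(1 − 250/9191·(0.984400+0.948200+0.943800+0.895900+0.892300))/(1+250/9191) = 17/20 ≈ 0.850000

1 1/2 2461/2500
2 1 4741/5000
3 3/2 4719/5000
4 2 8959/10000
5 5/2 8923/10000
6 3 17/20
f(2y,3y) = ((8959/10000)/(17/20) − 1)/(1) = 27/500 ≈ 5.4000%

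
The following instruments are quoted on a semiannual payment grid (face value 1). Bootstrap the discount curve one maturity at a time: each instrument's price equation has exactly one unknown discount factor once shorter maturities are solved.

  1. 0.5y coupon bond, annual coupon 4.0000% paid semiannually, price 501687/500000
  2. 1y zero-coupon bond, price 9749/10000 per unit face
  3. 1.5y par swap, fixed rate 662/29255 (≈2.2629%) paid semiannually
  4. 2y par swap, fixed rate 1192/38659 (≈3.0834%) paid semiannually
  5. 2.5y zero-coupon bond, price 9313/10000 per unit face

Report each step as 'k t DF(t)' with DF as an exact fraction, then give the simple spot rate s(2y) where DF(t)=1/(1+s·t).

step 1 [0.5y] bond c/2=1/50: DF=(501687/500000 − 1/50·(0))/(1+1/50) = 9837/10000 ≈ 0.983700
step 2 [1y] zero: DF = P = 9749/10000 ≈ 0.974900
step 3 [1.5y] swap r/2=331/29255: DF=(1 − 331/29255·(0.983700+0.974900))/(1+331/29255) = 9669/10000 ≈ 0.966900
step 4 [2y] swap r/2=596/38659: DF=(1 − 596/38659·(0.983700+0.974900+0.966900))/(1+596/38659) = 2351/2500 ≈ 0.940400
step 5 [2.5y] zero: DF = P = 9313/10000 ≈ 0.931300

1 1/2 9837/10000
2 1 9749/10000
3 3/2 9669/10000
4 2 2351/2500
5 5/2 9313/10000
s(2y) = (1/(2351/2500) − 1)/(2) = 149/4702 ≈ 3.1689%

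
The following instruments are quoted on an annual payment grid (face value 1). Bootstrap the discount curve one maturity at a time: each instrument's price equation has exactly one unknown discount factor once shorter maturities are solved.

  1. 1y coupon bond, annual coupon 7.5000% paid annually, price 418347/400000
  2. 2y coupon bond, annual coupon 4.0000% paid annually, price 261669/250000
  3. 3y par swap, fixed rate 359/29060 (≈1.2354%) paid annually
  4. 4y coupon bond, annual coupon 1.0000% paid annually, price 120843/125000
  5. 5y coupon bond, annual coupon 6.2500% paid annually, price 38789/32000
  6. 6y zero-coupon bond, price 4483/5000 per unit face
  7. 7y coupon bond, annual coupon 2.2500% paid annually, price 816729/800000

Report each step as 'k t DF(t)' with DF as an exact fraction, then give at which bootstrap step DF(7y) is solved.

1 1 9729/10000
2 2 969/1000
3 3 9641/10000
4 4 2321/2500
5 5 9153/10000
6 6 4483/5000
7 7 4371/5000
DF(7y) is solved at step 7

step 1 [1y] bond c/1=3/40: DF=(418347/400000 − 3/40·(0))/(1+3/40) = 9729/10000 ≈ 0.972900
step 2 [2y] bond c/1=1/25: DF=(261669/250000 − 1/25·(0.972900))/(1+1/25) = 969/1000 ≈ 0.969000
step 3 [3y] swap r/1=359/29060: DF=(1 − 359/29060·(0.972900+0.969000))/(1+359/29060) = 9641/10000 ≈ 0.964100
step 4 [4y] bond c/1=1/100: DF=(120843/125000 − 1/100·(0.972900+0.969000+0.964100))/(1+1/100) = 2321/2500 ≈ 0.928400
step 5 [5y] bond c/1=1/16: DF=(38789/32000 − 1/16·(0.972900+0.969000+0.964100+0.928400))/(1+1/16) = 9153/10000 ≈ 0.915300
step 6 [6y] zero: DF = P = 4483/5000 ≈ 0.896600
step 7 [7y] bond c/1=9/400: DF=(816729/800000 − 9/400·(0.972900+0.969000+0.964100+0.928400+0.915300+0.896600))/(1+9/400) = 4371/5000 ≈ 0.874200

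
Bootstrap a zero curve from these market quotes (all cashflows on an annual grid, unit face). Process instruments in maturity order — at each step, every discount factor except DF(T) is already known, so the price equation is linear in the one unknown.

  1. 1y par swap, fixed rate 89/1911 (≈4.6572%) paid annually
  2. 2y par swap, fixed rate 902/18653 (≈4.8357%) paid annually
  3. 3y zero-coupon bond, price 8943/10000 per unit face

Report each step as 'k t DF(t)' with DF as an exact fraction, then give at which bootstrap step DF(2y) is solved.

1 1 1911/2000
2 2 4549/5000
3 3 8943/10000
DF(2y) is solved at step 2

step 1 [1y] swap r/1=89/1911: DF=(1 − 89/1911·(0))/(1+89/1911) = 1911/2000 ≈ 0.955500
step 2 [2y] swap r/1=902/18653: DF=(1 − 902/18653·(0.955500))/(1+902/18653) = 4549/5000 ≈ 0.909800
step 3 [3y] zero: DF = P = 8943/10000 ≈ 0.894300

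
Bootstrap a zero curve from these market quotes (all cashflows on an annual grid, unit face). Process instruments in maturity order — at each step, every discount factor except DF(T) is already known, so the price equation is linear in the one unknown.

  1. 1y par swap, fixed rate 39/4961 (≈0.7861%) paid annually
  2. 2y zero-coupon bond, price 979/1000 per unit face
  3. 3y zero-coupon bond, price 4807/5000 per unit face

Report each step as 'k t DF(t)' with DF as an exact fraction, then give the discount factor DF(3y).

1 1 4961/5000
2 2 979/1000
3 3 4807/5000
DF(3y) = 4807/5000 ≈ 0.961400

step 1 [1y] swap r/1=39/4961: DF=(1 − 39/4961·(0))/(1+39/4961) = 4961/5000 ≈ 0.992200
step 2 [2y] zero: DF = P = 979/1000 ≈ 0.979000
step 3 [3y] zero: DF = P = 4807/5000 ≈ 0.961400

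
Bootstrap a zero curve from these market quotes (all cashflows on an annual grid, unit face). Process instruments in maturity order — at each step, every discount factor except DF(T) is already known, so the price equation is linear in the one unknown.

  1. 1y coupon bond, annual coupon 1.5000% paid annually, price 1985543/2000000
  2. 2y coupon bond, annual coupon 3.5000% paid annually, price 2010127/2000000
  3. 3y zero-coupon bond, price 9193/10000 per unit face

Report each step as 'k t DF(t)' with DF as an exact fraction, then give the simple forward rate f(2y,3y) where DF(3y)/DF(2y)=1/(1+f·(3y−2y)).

1 1 9781/10000
2 2 469/500
3 3 9193/10000
f(2y,3y) = ((469/500)/(9193/10000) − 1)/(1) = 187/9193 ≈ 2.0342%

step 1 [1y] bond c/1=3/200: DF=(1985543/2000000 − 3/200·(0))/(1+3/200) = 9781/10000 ≈ 0.978100
step 2 [2y] bond c/1=7/200: DF=(2010127/2000000 − 7/200·(0.978100))/(1+7/200) = 469/500 ≈ 0.938000
step 3 [3y] zero: DF = P = 9193/10000 ≈ 0.919300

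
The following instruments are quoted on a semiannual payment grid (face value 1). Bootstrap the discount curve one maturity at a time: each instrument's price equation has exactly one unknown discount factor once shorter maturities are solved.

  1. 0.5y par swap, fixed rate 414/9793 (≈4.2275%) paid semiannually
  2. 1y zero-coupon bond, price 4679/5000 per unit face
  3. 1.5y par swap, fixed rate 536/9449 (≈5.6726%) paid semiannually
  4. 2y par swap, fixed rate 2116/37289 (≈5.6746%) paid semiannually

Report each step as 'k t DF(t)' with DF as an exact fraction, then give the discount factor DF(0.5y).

1 1/2 9793/10000
2 1 4679/5000
3 3/2 2299/2500
4 2 4471/5000
DF(0.5y) = 9793/10000 ≈ 0.979300

step 1 [0.5y] swap r/2=207/9793: DF=(1 − 207/9793·(0))/(1+207/9793) = 9793/10000 ≈ 0.979300
step 2 [1y] zero: DF = P = 4679/5000 ≈ 0.935800
step 3 [1.5y] swap r/2=268/9449: DF=(1 − 268/9449·(0.979300+0.935800))/(1+268/9449) = 2299/2500 ≈ 0.919600
step 4 [2y] swap r/2=1058/37289: DF=(1 − 1058/37289·(0.979300+0.935800+0.919600))/(1+1058/37289) = 4471/5000 ≈ 0.894200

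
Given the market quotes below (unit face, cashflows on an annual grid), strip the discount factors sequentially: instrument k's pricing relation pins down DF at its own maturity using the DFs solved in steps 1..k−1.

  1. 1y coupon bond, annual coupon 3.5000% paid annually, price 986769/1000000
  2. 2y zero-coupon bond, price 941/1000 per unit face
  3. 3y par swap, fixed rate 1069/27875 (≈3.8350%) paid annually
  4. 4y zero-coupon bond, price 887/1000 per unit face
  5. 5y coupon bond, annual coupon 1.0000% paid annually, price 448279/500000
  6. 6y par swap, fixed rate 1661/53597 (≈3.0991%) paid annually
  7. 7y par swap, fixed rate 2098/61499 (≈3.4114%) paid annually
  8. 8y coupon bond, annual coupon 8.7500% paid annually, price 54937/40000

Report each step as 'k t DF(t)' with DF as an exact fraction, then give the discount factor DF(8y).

step 1 [1y] bond c/1=7/200: DF=(986769/1000000 − 7/200·(0))/(1+7/200) = 4767/5000 ≈ 0.953400
step 2 [2y] zero: DF = P = 941/1000 ≈ 0.941000
step 3 [3y] swap r/1=1069/27875: DF=(1 − 1069/27875·(0.953400+0.941000))/(1+1069/27875) = 8931/10000 ≈ 0.893100
step 4 [4y] zero: DF = P = 887/1000 ≈ 0.887000
step 5 [5y] bond c/1=1/100: DF=(448279/500000 − 1/100·(0.953400+0.941000+0.893100+0.887000))/(1+1/100) = 8513/10000 ≈ 0.851300
step 6 [6y] swap r/1=1661/53597: DF=(1 − 1661/53597·(0.953400+0.941000+0.893100+0.887000+0.851300))/(1+1661/53597) = 8339/10000 ≈ 0.833900
step 7 [7y] swap r/1=2098/61499: DF=(1 − 2098/61499·(0.953400+0.941000+0.893100+0.887000+0.851300+0.833900))/(1+2098/61499) = 3951/5000 ≈ 0.790200
step 8 [8y] bond c/1=7/80: DF=(54937/40000 − 7/80·(0.953400+0.941000+0.893100+0.887000+0.851300+0.833900+0.790200))/(1+7/80) = 7681/10000 ≈ 0.768100

1 1 4767/5000
2 2 941/1000
3 3 8931/10000
4 4 887/1000
5 5 8513/10000
6 6 8339/10000
7 7 3951/5000
8 8 7681/10000
DF(8y) = 7681/10000 ≈ 0.768100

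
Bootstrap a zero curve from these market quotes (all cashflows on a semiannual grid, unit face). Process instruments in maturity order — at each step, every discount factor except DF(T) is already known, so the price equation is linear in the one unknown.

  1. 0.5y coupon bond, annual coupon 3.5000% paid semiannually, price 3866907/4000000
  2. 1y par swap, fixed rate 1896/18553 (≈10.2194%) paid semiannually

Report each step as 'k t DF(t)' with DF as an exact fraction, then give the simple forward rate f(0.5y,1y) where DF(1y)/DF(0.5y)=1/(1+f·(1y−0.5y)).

step 1 [0.5y] bond c/2=7/400: DF=(3866907/4000000 − 7/400·(0))/(1+7/400) = 9501/10000 ≈ 0.950100
step 2 [1y] swap r/2=948/18553: DF=(1 − 948/18553·(0.950100))/(1+948/18553) = 2263/2500 ≈ 0.905200

1 1/2 9501/10000
2 1 2263/2500
f(0.5y,1y) = ((9501/10000)/(2263/2500) − 1)/(1/2) = 449/4526 ≈ 9.9205%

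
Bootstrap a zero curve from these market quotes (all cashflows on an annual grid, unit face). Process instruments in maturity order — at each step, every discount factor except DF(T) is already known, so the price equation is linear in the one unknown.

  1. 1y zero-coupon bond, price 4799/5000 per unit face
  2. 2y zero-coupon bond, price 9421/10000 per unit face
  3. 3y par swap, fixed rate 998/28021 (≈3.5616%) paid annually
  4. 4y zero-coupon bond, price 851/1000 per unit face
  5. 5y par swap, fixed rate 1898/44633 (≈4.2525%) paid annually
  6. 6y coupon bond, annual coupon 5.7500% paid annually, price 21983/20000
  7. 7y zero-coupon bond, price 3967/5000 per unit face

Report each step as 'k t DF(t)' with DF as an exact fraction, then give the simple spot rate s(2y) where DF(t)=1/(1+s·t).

step 1 [1y] zero: DF = P = 4799/5000 ≈ 0.959800
step 2 [2y] zero: DF = P = 9421/10000 ≈ 0.942100
step 3 [3y] swap r/1=998/28021: DF=(1 − 998/28021·(0.959800+0.942100))/(1+998/28021) = 4501/5000 ≈ 0.900200
step 4 [4y] zero: DF = P = 851/1000 ≈ 0.851000
step 5 [5y] swap r/1=1898/44633: DF=(1 − 1898/44633·(0.959800+0.942100+0.900200+0.851000))/(1+1898/44633) = 4051/5000 ≈ 0.810200
step 6 [6y] bond c/1=23/400: DF=(21983/20000 − 23/400·(0.959800+0.942100+0.900200+0.851000+0.810200))/(1+23/400) = 7967/10000 ≈ 0.796700
step 7 [7y] zero: DF = P = 3967/5000 ≈ 0.793400

1 1 4799/5000
2 2 9421/10000
3 3 4501/5000
4 4 851/1000
5 5 4051/5000
6 6 7967/10000
7 7 3967/5000
s(2y) = (1/(9421/10000) − 1)/(2) = 579/18842 ≈ 3.0729%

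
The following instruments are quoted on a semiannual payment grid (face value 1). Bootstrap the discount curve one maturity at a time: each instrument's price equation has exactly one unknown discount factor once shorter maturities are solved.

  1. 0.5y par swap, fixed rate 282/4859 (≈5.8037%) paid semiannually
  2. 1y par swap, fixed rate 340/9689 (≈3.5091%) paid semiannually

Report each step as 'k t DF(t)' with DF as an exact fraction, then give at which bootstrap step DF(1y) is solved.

1 1/2 4859/5000
2 1 483/500
DF(1y) is solved at step 2

step 1 [0.5y] swap r/2=141/4859: DF=(1 − 141/4859·(0))/(1+141/4859) = 4859/5000 ≈ 0.971800
step 2 [1y] swap r/2=170/9689: DF=(1 − 170/9689·(0.971800))/(1+170/9689) = 483/500 ≈ 0.966000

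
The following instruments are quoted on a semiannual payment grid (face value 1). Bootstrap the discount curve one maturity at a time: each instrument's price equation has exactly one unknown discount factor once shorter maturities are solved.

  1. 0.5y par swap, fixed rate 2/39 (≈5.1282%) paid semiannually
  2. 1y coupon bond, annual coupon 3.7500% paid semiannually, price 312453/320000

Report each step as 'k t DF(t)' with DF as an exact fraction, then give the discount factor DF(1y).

1 1/2 39/40
2 1 1881/2000
DF(1y) = 1881/2000 ≈ 0.940500

step 1 [0.5y] swap r/2=1/39: DF=(1 − 1/39·(0))/(1+1/39) = 39/40 ≈ 0.975000
step 2 [1y] bond c/2=3/160: DF=(312453/320000 − 3/160·(0.975000))/(1+3/160) = 1881/2000 ≈ 0.940500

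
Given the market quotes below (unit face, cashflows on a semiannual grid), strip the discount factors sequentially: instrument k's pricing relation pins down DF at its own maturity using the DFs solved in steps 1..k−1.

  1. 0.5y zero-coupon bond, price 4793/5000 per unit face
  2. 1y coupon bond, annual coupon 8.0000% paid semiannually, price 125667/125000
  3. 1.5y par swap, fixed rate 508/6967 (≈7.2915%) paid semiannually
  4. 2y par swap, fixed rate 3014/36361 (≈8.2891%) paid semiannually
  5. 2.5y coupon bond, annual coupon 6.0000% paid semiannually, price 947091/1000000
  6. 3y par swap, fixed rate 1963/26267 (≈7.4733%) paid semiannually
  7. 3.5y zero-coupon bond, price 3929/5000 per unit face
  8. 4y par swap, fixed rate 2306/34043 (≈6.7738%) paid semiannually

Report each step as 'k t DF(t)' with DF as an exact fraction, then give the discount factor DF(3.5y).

1 1/2 4793/5000
2 1 4649/5000
3 3/2 1123/1250
4 2 8493/10000
5 5/2 1017/1250
6 3 8037/10000
7 7/2 3929/5000
8 4 3847/5000
DF(3.5y) = 3929/5000 ≈ 0.785800

step 1 [0.5y] zero: DF = P = 4793/5000 ≈ 0.958600
step 2 [1y] bond c/2=1/25: DF=(125667/125000 − 1/25·(0.958600))/(1+1/25) = 4649/5000 ≈ 0.929800
step 3 [1.5y] swap r/2=254/6967: DF=(1 − 254/6967·(0.958600+0.929800))/(1+254/6967) = 1123/1250 ≈ 0.898400
step 4 [2y] swap r/2=1507/36361: DF=(1 − 1507/36361·(0.958600+0.929800+0.898400))/(1+1507/36361) = 8493/10000 ≈ 0.849300
step 5 [2.5y] bond c/2=3/100: DF=(947091/1000000 − 3/100·(0.958600+0.929800+0.898400+0.849300))/(1+3/100) = 1017/1250 ≈ 0.813600
step 6 [3y] swap r/2=1963/52534: DF=(1 − 1963/52534·(0.958600+0.929800+0.898400+0.849300+0.813600))/(1+1963/52534) = 8037/10000 ≈ 0.803700
step 7 [3.5y] zero: DF = P = 3929/5000 ≈ 0.785800
step 8 [4y] swap r/2=1153/34043: DF=(1 − 1153/34043·(0.958600+0.929800+0.898400+0.849300+0.813600+0.803700+0.785800))/(1+1153/34043) = 3847/5000 ≈ 0.769400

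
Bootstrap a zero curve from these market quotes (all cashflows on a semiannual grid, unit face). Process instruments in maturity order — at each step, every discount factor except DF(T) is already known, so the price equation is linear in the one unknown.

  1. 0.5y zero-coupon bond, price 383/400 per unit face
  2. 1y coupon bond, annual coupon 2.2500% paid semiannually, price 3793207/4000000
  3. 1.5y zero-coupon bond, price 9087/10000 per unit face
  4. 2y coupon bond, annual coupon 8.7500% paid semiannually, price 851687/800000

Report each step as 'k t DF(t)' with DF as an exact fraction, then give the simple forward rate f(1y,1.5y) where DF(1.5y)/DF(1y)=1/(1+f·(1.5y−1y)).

1 1/2 383/400
2 1 9271/10000
3 3/2 9087/10000
4 2 9029/10000
f(1y,1.5y) = ((9271/10000)/(9087/10000) − 1)/(1/2) = 368/9087 ≈ 4.0497%

step 1 [0.5y] zero: DF = P = 383/400 ≈ 0.957500
step 2 [1y] bond c/2=9/800: DF=(3793207/4000000 − 9/800·(0.957500))/(1+9/800) = 9271/10000 ≈ 0.927100
step 3 [1.5y] zero: DF = P = 9087/10000 ≈ 0.908700
step 4 [2y] bond c/2=7/160: DF=(851687/800000 − 7/160·(0.957500+0.927100+0.908700))/(1+7/160) = 9029/10000 ≈ 0.902900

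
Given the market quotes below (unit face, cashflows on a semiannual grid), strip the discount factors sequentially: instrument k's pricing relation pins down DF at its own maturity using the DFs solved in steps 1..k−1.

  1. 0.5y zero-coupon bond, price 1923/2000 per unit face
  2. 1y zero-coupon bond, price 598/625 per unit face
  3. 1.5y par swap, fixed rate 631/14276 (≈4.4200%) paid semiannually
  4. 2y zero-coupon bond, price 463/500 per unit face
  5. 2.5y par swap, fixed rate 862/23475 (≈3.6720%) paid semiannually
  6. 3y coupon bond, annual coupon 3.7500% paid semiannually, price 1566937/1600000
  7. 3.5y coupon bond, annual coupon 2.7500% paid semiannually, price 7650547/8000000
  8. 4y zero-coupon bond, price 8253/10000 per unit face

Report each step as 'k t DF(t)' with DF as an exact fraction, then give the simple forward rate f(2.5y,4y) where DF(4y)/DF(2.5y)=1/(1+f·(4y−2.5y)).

step 1 [0.5y] zero: DF = P = 1923/2000 ≈ 0.961500
step 2 [1y] zero: DF = P = 598/625 ≈ 0.956800
step 3 [1.5y] swap r/2=631/28552: DF=(1 − 631/28552·(0.961500+0.956800))/(1+631/28552) = 9369/10000 ≈ 0.936900
step 4 [2y] zero: DF = P = 463/500 ≈ 0.926000
step 5 [2.5y] swap r/2=431/23475: DF=(1 − 431/23475·(0.961500+0.956800+0.936900+0.926000))/(1+431/23475) = 4569/5000 ≈ 0.913800
step 6 [3y] bond c/2=3/160: DF=(1566937/1600000 − 3/160·(0.961500+0.956800+0.936900+0.926000+0.913800))/(1+3/160) = 8749/10000 ≈ 0.874900
step 7 [3.5y] bond c/2=11/800: DF=(7650547/8000000 − 11/800·(0.961500+0.956800+0.936900+0.926000+0.913800+0.874900))/(1+11/800) = 4339/5000 ≈ 0.867800
step 8 [4y] zero: DF = P = 8253/10000 ≈ 0.825300

1 1/2 1923/2000
2 1 598/625
3 3/2 9369/10000
4 2 463/500
5 5/2 4569/5000
6 3 8749/10000
7 7/2 4339/5000
8 4 8253/10000
f(2.5y,4y) = ((4569/5000)/(8253/10000) − 1)/(3/2) = 590/8253 ≈ 7.1489%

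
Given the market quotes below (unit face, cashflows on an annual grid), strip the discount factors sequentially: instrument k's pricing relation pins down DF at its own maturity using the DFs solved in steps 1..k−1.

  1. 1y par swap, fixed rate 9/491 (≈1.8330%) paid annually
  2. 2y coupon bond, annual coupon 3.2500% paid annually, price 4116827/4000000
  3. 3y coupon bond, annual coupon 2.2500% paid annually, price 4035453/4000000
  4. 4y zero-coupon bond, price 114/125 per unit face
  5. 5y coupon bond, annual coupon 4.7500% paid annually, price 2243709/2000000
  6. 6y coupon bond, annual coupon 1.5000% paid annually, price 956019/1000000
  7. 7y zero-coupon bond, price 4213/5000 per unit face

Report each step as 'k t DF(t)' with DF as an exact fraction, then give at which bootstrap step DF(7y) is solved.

1 1 491/500
2 2 9659/10000
3 3 4719/5000
4 4 114/125
5 5 1797/2000
6 6 2181/2500
7 7 4213/5000
DF(7y) is solved at step 7

step 1 [1y] swap r/1=9/491: DF=(1 − 9/491·(0))/(1+9/491) = 491/500 ≈ 0.982000
step 2 [2y] bond c/1=13/400: DF=(4116827/4000000 − 13/400·(0.982000))/(1+13/400) = 9659/10000 ≈ 0.965900
step 3 [3y] bond c/1=9/400: DF=(4035453/4000000 − 9/400·(0.982000+0.965900))/(1+9/400) = 4719/5000 ≈ 0.943800
step 4 [4y] zero: DF = P = 114/125 ≈ 0.912000
step 5 [5y] bond c/1=19/400: DF=(2243709/2000000 − 19/400·(0.982000+0.965900+0.943800+0.912000))/(1+19/400) = 1797/2000 ≈ 0.898500
step 6 [6y] bond c/1=3/200: DF=(956019/1000000 − 3/200·(0.982000+0.965900+0.943800+0.912000+0.898500))/(1+3/200) = 2181/2500 ≈ 0.872400
step 7 [7y] zero: DF = P = 4213/5000 ≈ 0.842600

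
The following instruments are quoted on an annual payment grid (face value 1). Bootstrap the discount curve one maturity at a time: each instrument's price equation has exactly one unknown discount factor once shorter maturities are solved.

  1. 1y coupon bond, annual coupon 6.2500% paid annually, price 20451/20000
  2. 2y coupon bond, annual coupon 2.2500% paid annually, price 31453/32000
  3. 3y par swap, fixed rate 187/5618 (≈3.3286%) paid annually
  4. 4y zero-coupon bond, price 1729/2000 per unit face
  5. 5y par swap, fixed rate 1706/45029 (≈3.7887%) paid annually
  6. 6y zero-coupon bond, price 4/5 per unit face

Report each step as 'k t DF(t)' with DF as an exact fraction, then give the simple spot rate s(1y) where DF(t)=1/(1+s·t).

1 1 1203/1250
2 2 9401/10000
3 3 1813/2000
4 4 1729/2000
5 5 4147/5000
6 6 4/5
s(1y) = (1/(1203/1250) − 1)/(1) = 47/1203 ≈ 3.9069%

step 1 [1y] bond c/1=1/16: DF=(20451/20000 − 1/16·(0))/(1+1/16) = 1203/1250 ≈ 0.962400
step 2 [2y] bond c/1=9/400: DF=(31453/32000 − 9/400·(0.962400))/(1+9/400) = 9401/10000 ≈ 0.940100
step 3 [3y] swap r/1=187/5618: DF=(1 − 187/5618·(0.962400+0.940100))/(1+187/5618) = 1813/2000 ≈ 0.906500
step 4 [4y] zero: DF = P = 1729/2000 ≈ 0.864500
step 5 [5y] swap r/1=1706/45029: DF=(1 − 1706/45029·(0.962400+0.940100+0.906500+0.864500))/(1+1706/45029) = 4147/5000 ≈ 0.829400
step 6 [6y] zero: DF = P = 4/5 ≈ 0.800000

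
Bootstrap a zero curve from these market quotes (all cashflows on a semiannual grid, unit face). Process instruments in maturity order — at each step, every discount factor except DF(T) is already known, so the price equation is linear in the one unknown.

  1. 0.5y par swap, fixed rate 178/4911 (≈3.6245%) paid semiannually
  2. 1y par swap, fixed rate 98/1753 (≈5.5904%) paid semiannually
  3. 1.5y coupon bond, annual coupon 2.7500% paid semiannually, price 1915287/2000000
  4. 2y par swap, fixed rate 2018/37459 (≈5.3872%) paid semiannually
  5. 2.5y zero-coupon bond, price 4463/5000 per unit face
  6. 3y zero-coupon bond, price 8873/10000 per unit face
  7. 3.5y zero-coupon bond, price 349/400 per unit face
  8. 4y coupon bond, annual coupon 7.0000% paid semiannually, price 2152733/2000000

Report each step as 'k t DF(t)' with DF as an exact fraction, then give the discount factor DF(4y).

step 1 [0.5y] swap r/2=89/4911: DF=(1 − 89/4911·(0))/(1+89/4911) = 4911/5000 ≈ 0.982200
step 2 [1y] swap r/2=49/1753: DF=(1 − 49/1753·(0.982200))/(1+49/1753) = 9461/10000 ≈ 0.946100
step 3 [1.5y] bond c/2=11/800: DF=(1915287/2000000 − 11/800·(0.982200+0.946100))/(1+11/800) = 1837/2000 ≈ 0.918500
step 4 [2y] swap r/2=1009/37459: DF=(1 − 1009/37459·(0.982200+0.946100+0.918500))/(1+1009/37459) = 8991/10000 ≈ 0.899100
step 5 [2.5y] zero: DF = P = 4463/5000 ≈ 0.892600
step 6 [3y] zero: DF = P = 8873/10000 ≈ 0.887300
step 7 [3.5y] zero: DF = P = 349/400 ≈ 0.872500
step 8 [4y] bond c/2=7/200: DF=(2152733/2000000 − 7/200·(0.982200+0.946100+0.918500+0.899100+0.892600+0.887300+0.872500))/(1+7/200) = 2059/2500 ≈ 0.823600

1 1/2 4911/5000
2 1 9461/10000
3 3/2 1837/2000
4 2 8991/10000
5 5/2 4463/5000
6 3 8873/10000
7 7/2 349/400
8 4 2059/2500
DF(4y) = 2059/2500 ≈ 0.823600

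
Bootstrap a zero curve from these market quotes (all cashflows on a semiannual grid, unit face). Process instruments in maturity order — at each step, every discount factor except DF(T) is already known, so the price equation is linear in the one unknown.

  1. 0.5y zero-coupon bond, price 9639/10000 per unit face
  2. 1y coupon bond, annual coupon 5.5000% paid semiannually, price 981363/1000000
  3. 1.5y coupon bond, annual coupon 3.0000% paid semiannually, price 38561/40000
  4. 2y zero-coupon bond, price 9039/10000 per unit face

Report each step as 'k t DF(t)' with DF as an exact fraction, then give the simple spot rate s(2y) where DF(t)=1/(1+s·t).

step 1 [0.5y] zero: DF = P = 9639/10000 ≈ 0.963900
step 2 [1y] bond c/2=11/400: DF=(981363/1000000 − 11/400·(0.963900))/(1+11/400) = 9293/10000 ≈ 0.929300
step 3 [1.5y] bond c/2=3/200: DF=(38561/40000 − 3/200·(0.963900+0.929300))/(1+3/200) = 4609/5000 ≈ 0.921800
step 4 [2y] zero: DF = P = 9039/10000 ≈ 0.903900

1 1/2 9639/10000
2 1 9293/10000
3 3/2 4609/5000
4 2 9039/10000
s(2y) = (1/(9039/10000) − 1)/(2) = 961/18078 ≈ 5.3159%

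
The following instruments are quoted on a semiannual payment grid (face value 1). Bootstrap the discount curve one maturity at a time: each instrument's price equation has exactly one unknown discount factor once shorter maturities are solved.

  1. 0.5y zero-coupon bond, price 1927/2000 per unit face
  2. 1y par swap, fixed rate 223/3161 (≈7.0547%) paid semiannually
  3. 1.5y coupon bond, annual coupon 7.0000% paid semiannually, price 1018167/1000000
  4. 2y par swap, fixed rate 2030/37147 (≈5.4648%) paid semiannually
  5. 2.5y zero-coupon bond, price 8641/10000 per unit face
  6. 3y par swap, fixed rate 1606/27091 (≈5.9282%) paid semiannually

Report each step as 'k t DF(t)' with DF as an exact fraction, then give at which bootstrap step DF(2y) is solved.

1 1/2 1927/2000
2 1 9331/10000
3 3/2 2299/2500
4 2 1797/2000
5 5/2 8641/10000
6 3 4197/5000
DF(2y) is solved at step 4

step 1 [0.5y] zero: DF = P = 1927/2000 ≈ 0.963500
step 2 [1y] swap r/2=223/6322: DF=(1 − 223/6322·(0.963500))/(1+223/6322) = 9331/10000 ≈ 0.933100
step 3 [1.5y] bond c/2=7/200: DF=(1018167/1000000 − 7/200·(0.963500+0.933100))/(1+7/200) = 2299/2500 ≈ 0.919600
step 4 [2y] swap r/2=1015/37147: DF=(1 − 1015/37147·(0.963500+0.933100+0.919600))/(1+1015/37147) = 1797/2000 ≈ 0.898500
step 5 [2.5y] zero: DF = P = 8641/10000 ≈ 0.864100
step 6 [3y] swap r/2=803/27091: DF=(1 − 803/27091·(0.963500+0.933100+0.919600+0.898500+0.864100))/(1+803/27091) = 4197/5000 ≈ 0.839400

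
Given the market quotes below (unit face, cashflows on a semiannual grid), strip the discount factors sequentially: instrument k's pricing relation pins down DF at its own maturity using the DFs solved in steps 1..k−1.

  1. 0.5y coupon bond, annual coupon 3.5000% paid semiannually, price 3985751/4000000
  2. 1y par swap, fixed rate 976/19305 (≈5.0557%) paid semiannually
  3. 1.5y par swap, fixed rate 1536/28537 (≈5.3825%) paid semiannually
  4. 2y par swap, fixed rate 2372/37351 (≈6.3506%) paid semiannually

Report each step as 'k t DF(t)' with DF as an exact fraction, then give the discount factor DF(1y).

step 1 [0.5y] bond c/2=7/400: DF=(3985751/4000000 − 7/400·(0))/(1+7/400) = 9793/10000 ≈ 0.979300
step 2 [1y] swap r/2=488/19305: DF=(1 − 488/19305·(0.979300))/(1+488/19305) = 1189/1250 ≈ 0.951200
step 3 [1.5y] swap r/2=768/28537: DF=(1 − 768/28537·(0.979300+0.951200))/(1+768/28537) = 577/625 ≈ 0.923200
step 4 [2y] swap r/2=1186/37351: DF=(1 − 1186/37351·(0.979300+0.951200+0.923200))/(1+1186/37351) = 4407/5000 ≈ 0.881400

1 1/2 9793/10000
2 1 1189/1250
3 3/2 577/625
4 2 4407/5000
DF(1y) = 1189/1250 ≈ 0.951200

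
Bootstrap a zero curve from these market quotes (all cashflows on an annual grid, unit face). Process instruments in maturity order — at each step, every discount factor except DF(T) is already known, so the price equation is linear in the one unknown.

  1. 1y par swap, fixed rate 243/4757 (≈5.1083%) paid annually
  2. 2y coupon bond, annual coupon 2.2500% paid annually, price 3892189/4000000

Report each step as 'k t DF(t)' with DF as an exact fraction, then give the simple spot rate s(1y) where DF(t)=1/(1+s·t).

1 1 4757/5000
2 2 9307/10000
s(1y) = (1/(4757/5000) − 1)/(1) = 243/4757 ≈ 5.1083%

step 1 [1y] swap r/1=243/4757: DF=(1 − 243/4757·(0))/(1+243/4757) = 4757/5000 ≈ 0.951400
step 2 [2y] bond c/1=9/400: DF=(3892189/4000000 − 9/400·(0.951400))/(1+9/400) = 9307/10000 ≈ 0.930700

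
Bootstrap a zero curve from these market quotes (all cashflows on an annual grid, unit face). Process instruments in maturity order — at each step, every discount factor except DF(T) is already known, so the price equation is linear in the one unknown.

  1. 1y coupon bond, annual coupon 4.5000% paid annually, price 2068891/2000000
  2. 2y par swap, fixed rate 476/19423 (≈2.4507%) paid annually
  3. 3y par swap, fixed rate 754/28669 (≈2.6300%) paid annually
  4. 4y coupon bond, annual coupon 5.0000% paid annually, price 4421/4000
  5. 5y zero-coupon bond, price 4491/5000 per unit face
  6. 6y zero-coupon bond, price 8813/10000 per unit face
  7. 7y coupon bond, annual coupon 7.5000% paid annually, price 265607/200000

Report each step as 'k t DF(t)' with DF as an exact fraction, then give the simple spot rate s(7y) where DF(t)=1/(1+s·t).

1 1 9899/10000
2 2 2381/2500
3 3 4623/5000
4 4 9161/10000
5 5 4491/5000
6 6 8813/10000
7 7 8473/10000
s(7y) = (1/(8473/10000) − 1)/(7) = 1527/59311 ≈ 2.5746%

step 1 [1y] bond c/1=9/200: DF=(2068891/2000000 − 9/200·(0))/(1+9/200) = 9899/10000 ≈ 0.989900
step 2 [2y] swap r/1=476/19423: DF=(1 − 476/19423·(0.989900))/(1+476/19423) = 2381/2500 ≈ 0.952400
step 3 [3y] swap r/1=754/28669: DF=(1 − 754/28669·(0.989900+0.952400))/(1+754/28669) = 4623/5000 ≈ 0.924600
step 4 [4y] bond c/1=1/20: DF=(4421/4000 − 1/20·(0.989900+0.952400+0.924600))/(1+1/20) = 9161/10000 ≈ 0.916100
step 5 [5y] zero: DF = P = 4491/5000 ≈ 0.898200
step 6 [6y] zero: DF = P = 8813/10000 ≈ 0.881300
step 7 [7y] bond c/1=3/40: DF=(265607/200000 − 3/40·(0.989900+0.952400+0.924600+0.916100+0.898200+0.881300))/(1+3/40) = 8473/10000 ≈ 0.847300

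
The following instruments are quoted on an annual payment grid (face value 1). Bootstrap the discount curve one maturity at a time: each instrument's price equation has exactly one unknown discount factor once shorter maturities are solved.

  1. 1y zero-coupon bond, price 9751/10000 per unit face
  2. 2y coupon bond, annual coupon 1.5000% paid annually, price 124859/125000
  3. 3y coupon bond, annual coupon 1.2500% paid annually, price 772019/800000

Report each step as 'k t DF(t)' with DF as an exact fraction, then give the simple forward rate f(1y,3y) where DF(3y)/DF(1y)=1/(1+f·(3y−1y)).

1 1 9751/10000
2 2 9697/10000
3 3 9291/10000
f(1y,3y) = ((9751/10000)/(9291/10000) − 1)/(2) = 230/9291 ≈ 2.4755%

step 1 [1y] zero: DF = P = 9751/10000 ≈ 0.975100
step 2 [2y] bond c/1=3/200: DF=(124859/125000 − 3/200·(0.975100))/(1+3/200) = 9697/10000 ≈ 0.969700
step 3 [3y] bond c/1=1/80: DF=(772019/800000 − 1/80·(0.975100+0.969700))/(1+1/80) = 9291/10000 ≈ 0.929100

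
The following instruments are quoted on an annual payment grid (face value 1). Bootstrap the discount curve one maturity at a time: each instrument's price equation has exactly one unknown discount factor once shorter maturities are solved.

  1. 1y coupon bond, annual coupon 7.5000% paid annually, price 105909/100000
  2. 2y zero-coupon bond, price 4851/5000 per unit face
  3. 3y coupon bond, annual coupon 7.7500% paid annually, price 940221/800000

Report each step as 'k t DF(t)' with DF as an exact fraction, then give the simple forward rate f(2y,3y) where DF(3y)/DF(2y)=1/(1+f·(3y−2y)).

1 1 2463/2500
2 2 4851/5000
3 3 9501/10000
f(2y,3y) = ((4851/5000)/(9501/10000) − 1)/(1) = 67/3167 ≈ 2.1156%

step 1 [1y] bond c/1=3/40: DF=(105909/100000 − 3/40·(0))/(1+3/40) = 2463/2500 ≈ 0.985200
step 2 [2y] zero: DF = P = 4851/5000 ≈ 0.970200
step 3 [3y] bond c/1=31/400: DF=(940221/800000 − 31/400·(0.985200+0.970200))/(1+31/400) = 9501/10000 ≈ 0.950100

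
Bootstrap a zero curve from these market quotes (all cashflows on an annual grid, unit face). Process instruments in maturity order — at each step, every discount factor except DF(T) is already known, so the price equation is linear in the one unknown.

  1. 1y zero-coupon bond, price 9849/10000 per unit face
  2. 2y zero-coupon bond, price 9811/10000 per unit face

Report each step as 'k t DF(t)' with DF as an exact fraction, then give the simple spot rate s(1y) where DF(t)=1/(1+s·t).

1 1 9849/10000
2 2 9811/10000
s(1y) = (1/(9849/10000) − 1)/(1) = 151/9849 ≈ 1.5332%

step 1 [1y] zero: DF = P = 9849/10000 ≈ 0.984900
step 2 [2y] zero: DF = P = 9811/10000 ≈ 0.981100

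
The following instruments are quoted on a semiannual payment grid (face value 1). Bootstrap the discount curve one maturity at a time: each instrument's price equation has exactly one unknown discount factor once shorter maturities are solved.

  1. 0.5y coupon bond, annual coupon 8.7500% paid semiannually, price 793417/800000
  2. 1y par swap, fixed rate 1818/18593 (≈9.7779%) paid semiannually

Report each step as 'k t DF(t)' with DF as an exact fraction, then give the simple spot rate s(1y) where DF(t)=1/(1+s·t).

step 1 [0.5y] bond c/2=7/160: DF=(793417/800000 − 7/160·(0))/(1+7/160) = 4751/5000 ≈ 0.950200
step 2 [1y] swap r/2=909/18593: DF=(1 − 909/18593·(0.950200))/(1+909/18593) = 9091/10000 ≈ 0.909100

1 1/2 4751/5000
2 1 9091/10000
s(1y) = (1/(9091/10000) − 1)/(1) = 909/9091 ≈ 9.9989%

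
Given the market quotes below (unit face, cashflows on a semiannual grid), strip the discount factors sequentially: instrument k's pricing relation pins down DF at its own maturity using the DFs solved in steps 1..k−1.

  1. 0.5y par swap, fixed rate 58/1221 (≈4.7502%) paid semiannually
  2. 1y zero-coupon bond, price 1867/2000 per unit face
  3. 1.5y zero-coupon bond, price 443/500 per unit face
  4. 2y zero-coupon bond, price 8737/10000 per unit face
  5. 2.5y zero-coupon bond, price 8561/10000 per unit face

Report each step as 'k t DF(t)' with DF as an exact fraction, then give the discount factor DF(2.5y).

1 1/2 1221/1250
2 1 1867/2000
3 3/2 443/500
4 2 8737/10000
5 5/2 8561/10000
DF(2.5y) = 8561/10000 ≈ 0.856100

step 1 [0.5y] swap r/2=29/1221: DF=(1 − 29/1221·(0))/(1+29/1221) = 1221/1250 ≈ 0.976800
step 2 [1y] zero: DF = P = 1867/2000 ≈ 0.933500
step 3 [1.5y] zero: DF = P = 443/500 ≈ 0.886000
step 4 [2y] zero: DF = P = 8737/10000 ≈ 0.873700
step 5 [2.5y] zero: DF = P = 8561/10000 ≈ 0.856100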